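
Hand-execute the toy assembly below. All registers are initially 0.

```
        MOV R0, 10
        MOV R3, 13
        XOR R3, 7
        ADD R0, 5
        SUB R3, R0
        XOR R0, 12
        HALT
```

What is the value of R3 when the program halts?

-5

MOV R0, 10 → R0=10
MOV R3, 13 → R3=13
XOR R3, 7 → R3=13^7=10
ADD R0, 5 → R0=10+5=15
SUB R3, R0 → R3=10-15=-5
XOR R0, 12 → R0=15^12=3
halt.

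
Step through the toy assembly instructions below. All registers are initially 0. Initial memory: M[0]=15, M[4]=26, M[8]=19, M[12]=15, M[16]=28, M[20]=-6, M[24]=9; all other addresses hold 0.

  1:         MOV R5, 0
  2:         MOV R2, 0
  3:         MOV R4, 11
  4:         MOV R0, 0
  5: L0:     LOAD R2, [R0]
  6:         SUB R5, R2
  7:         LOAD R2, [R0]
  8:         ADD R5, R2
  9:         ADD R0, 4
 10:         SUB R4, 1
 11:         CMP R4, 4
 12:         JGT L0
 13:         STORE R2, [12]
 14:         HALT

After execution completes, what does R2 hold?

R5=0
R2=0
R4=11
R0=0
R2=M[0]=15
R5=0-15=-15
R2=M[0]=15
R5=(-15)+15=0
R0=0+4=4
R4=11-1=10
CMP R4, 4  (cmp 10,4)
JGT L0: taken
R2=M[4]=26
R5=0-26=-26
R2=M[4]=26
R5=(-26)+26=0
R0=4+4=8
R4=10-1=9
CMP R4, 4  (cmp 9,4)
JGT L0: taken
R2=M[8]=19
R5=0-19=-19
R2=M[8]=19
R5=(-19)+19=0
R0=8+4=12
R4=9-1=8
CMP R4, 4  (cmp 8,4)
JGT L0: taken
R2=M[12]=15
R5=0-15=-15
R2=M[12]=15
R5=(-15)+15=0
R0=12+4=16
R4=8-1=7
CMP R4, 4  (cmp 7,4)
JGT L0: taken
R2=M[16]=28
R5=0-28=-28
R2=M[16]=28
R5=(-28)+28=0
R0=16+4=20
R4=7-1=6
CMP R4, 4  (cmp 6,4)
JGT L0: taken
R2=M[20]=-6
R5=0-(-6)=6
R2=M[20]=-6
R5=6+(-6)=0
R0=20+4=24
R4=6-1=5
CMP R4, 4  (cmp 5,4)
JGT L0: taken
R2=M[24]=9
R5=0-9=-9
R2=M[24]=9
R5=(-9)+9=0
R0=24+4=28
R4=5-1=4
CMP R4, 4  (cmp 4,4)
JGT L0: not taken
STORE R2, [12] → M[12]=9
halt.

9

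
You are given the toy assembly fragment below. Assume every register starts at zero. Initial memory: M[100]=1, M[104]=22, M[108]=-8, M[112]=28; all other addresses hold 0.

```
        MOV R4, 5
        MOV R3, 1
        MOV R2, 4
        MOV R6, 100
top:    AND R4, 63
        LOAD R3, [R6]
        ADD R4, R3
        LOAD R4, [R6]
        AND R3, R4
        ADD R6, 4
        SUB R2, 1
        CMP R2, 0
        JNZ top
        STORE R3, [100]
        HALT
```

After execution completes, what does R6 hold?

MOV R4, 5 → R4=5
MOV R3, 1 → R3=1
MOV R2, 4 → R2=4
MOV R6, 100 → R6=100
AND R4, 63 → R4=5&63=5
LOAD R3, [R6] → R3=M[100]=1
ADD R4, R3 → R4=5+1=6
LOAD R4, [R6] → R4=M[100]=1
AND R3, R4 → R3=1&1=1
ADD R6, 4 → R6=100+4=104
SUB R2, 1 → R2=4-1=3
CMP R2, 0  (cmp 3,0)
JNZ top: taken
AND R4, 63 → R4=1&63=1
LOAD R3, [R6] → R3=M[104]=22
ADD R4, R3 → R4=1+22=23
LOAD R4, [R6] → R4=M[104]=22
AND R3, R4 → R3=22&22=22
ADD R6, 4 → R6=104+4=108
SUB R2, 1 → R2=3-1=2
CMP R2, 0  (cmp 2,0)
JNZ top: taken
AND R4, 63 → R4=22&63=22
LOAD R3, [R6] → R3=M[108]=-8
ADD R4, R3 → R4=22+(-8)=14
LOAD R4, [R6] → R4=M[108]=-8
AND R3, R4 → R3=(-8)&(-8)=-8
ADD R6, 4 → R6=108+4=112
SUB R2, 1 → R2=2-1=1
CMP R2, 0  (cmp 1,0)
JNZ top: taken
AND R4, 63 → R4=(-8)&63=56
LOAD R3, [R6] → R3=M[112]=28
ADD R4, R3 → R4=56+28=84
LOAD R4, [R6] → R4=M[112]=28
AND R3, R4 → R3=28&28=28
ADD R6, 4 → R6=112+4=116
SUB R2, 1 → R2=1-1=0
CMP R2, 0  (cmp 0,0)
JNZ top: not taken
STORE R3, [100] → M[100]=28
halt.

116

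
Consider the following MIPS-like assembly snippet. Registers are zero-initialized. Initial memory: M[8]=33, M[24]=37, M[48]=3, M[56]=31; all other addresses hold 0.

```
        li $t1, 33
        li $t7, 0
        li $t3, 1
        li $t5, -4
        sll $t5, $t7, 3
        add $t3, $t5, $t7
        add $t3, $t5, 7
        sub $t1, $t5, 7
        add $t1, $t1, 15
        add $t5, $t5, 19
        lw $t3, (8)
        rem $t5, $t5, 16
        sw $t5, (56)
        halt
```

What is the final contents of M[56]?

$t1=33
$t7=0
$t3=1
$t5=-4
$t5=0<<3=0
$t3=0+0=0
$t3=0+7=7
$t1=0-7=-7
$t1=(-7)+15=8
$t5=0+19=19
$t3=M[8]=33
$t5=19%16=3
sw $t5, (56) → M[56]=3
halt.

3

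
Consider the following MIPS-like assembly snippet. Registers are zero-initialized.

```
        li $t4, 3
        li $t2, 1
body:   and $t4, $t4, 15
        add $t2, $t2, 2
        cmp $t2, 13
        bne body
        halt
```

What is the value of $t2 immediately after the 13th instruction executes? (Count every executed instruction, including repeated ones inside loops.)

li $t4, 3 → $t4=3
li $t2, 1 → $t2=1
and $t4, $t4, 15 → $t4=3&15=3
add $t2, $t2, 2 → $t2=1+2=3
cmp $t2, 13  (cmp 3,13)
bne body: taken
and $t4, $t4, 15 → $t4=3&15=3
add $t2, $t2, 2 → $t2=3+2=5
cmp $t2, 13  (cmp 5,13)
bne body: taken
and $t4, $t4, 15 → $t4=3&15=3
add $t2, $t2, 2 → $t2=5+2=7
cmp $t2, 13  (cmp 7,13)
After step 13: $t2 = 7.

7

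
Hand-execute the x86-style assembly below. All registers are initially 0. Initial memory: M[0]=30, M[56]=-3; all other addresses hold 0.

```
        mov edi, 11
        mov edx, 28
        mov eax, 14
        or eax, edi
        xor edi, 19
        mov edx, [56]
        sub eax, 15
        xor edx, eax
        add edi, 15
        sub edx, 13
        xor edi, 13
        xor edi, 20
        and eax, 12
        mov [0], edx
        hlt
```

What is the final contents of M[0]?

-16

edi=11
edx=28
eax=14
eax=14|11=15
edi=11^19=24
edx=M[56]=-3
eax=15-15=0
edx=(-3)^0=-3
edi=24+15=39
edx=(-3)-13=-16
edi=39^13=42
edi=42^20=62
eax=0&12=0
mov [0], edx → M[0]=-16
halt.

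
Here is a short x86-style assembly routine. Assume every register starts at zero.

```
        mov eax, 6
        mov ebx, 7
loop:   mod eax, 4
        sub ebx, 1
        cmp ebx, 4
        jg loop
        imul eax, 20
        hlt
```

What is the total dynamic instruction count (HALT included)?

16

mov eax, 6 → eax=6
mov ebx, 7 → ebx=7
mod eax, 4 → eax=6%4=2
sub ebx, 1 → ebx=7-1=6
cmp ebx, 4  (cmp 6,4)
jg loop: taken
mod eax, 4 → eax=2%4=2
sub ebx, 1 → ebx=6-1=5
cmp ebx, 4  (cmp 5,4)
jg loop: taken
mod eax, 4 → eax=2%4=2
sub ebx, 1 → ebx=5-1=4
cmp ebx, 4  (cmp 4,4)
jg loop: not taken
imul eax, 20 → eax=2*20=40
halt.
Total executed instructions: 16.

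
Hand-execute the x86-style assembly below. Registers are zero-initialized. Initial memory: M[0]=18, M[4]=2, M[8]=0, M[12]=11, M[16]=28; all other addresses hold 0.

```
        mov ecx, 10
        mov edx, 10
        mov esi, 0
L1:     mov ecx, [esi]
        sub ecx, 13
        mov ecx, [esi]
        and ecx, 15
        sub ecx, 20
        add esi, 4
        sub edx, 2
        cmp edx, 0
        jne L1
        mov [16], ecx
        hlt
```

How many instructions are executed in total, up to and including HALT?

50

after mov ecx, 10: ecx=10
after mov edx, 10: edx=10
after mov esi, 0: esi=0
after mov ecx, [esi]: ecx=M[0]=18
after sub ecx, 13: ecx=18-13=5
after mov ecx, [esi]: ecx=M[0]=18
after and ecx, 15: ecx=18&15=2
after sub ecx, 20: ecx=2-20=-18
after add esi, 4: esi=0+4=4
after sub edx, 2: edx=10-2=8
cmp edx, 0  (cmp 8,0)
jne L1: taken
after mov ecx, [esi]: ecx=M[4]=2
after sub ecx, 13: ecx=2-13=-11
after mov ecx, [esi]: ecx=M[4]=2
after and ecx, 15: ecx=2&15=2
after sub ecx, 20: ecx=2-20=-18
after add esi, 4: esi=4+4=8
after sub edx, 2: edx=8-2=6
cmp edx, 0  (cmp 6,0)
jne L1: taken
after mov ecx, [esi]: ecx=M[8]=0
after sub ecx, 13: ecx=0-13=-13
after mov ecx, [esi]: ecx=M[8]=0
after and ecx, 15: ecx=0&15=0
after sub ecx, 20: ecx=0-20=-20
after add esi, 4: esi=8+4=12
after sub edx, 2: edx=6-2=4
cmp edx, 0  (cmp 4,0)
jne L1: taken
after mov ecx, [esi]: ecx=M[12]=11
after sub ecx, 13: ecx=11-13=-2
after mov ecx, [esi]: ecx=M[12]=11
after and ecx, 15: ecx=11&15=11
after sub ecx, 20: ecx=11-20=-9
after add esi, 4: esi=12+4=16
after sub edx, 2: edx=4-2=2
cmp edx, 0  (cmp 2,0)
jne L1: taken
after mov ecx, [esi]: ecx=M[16]=28
after sub ecx, 13: ecx=28-13=15
after mov ecx, [esi]: ecx=M[16]=28
after and ecx, 15: ecx=28&15=12
after sub ecx, 20: ecx=12-20=-8
after add esi, 4: esi=16+4=20
after sub edx, 2: edx=2-2=0
cmp edx, 0  (cmp 0,0)
jne L1: not taken
mov [16], ecx → M[16]=-8
halt.
Total executed instructions: 50.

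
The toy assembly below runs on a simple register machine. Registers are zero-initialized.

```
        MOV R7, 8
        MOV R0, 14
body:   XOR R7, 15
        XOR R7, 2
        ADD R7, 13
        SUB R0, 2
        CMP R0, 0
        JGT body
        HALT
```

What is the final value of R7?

102

after MOV R7, 8: R7=8
after MOV R0, 14: R0=14
after XOR R7, 15: R7=8^15=7
after XOR R7, 2: R7=7^2=5
after ADD R7, 13: R7=5+13=18
after SUB R0, 2: R0=14-2=12
CMP R0, 0  (cmp 12,0)
JGT body: taken
after XOR R7, 15: R7=18^15=29
after XOR R7, 2: R7=29^2=31
after ADD R7, 13: R7=31+13=44
after SUB R0, 2: R0=12-2=10
CMP R0, 0  (cmp 10,0)
JGT body: taken
after XOR R7, 15: R7=44^15=35
after XOR R7, 2: R7=35^2=33
after ADD R7, 13: R7=33+13=46
after SUB R0, 2: R0=10-2=8
CMP R0, 0  (cmp 8,0)
JGT body: taken
after XOR R7, 15: R7=46^15=33
after XOR R7, 2: R7=33^2=35
after ADD R7, 13: R7=35+13=48
after SUB R0, 2: R0=8-2=6
CMP R0, 0  (cmp 6,0)
JGT body: taken
after XOR R7, 15: R7=48^15=63
after XOR R7, 2: R7=63^2=61
after ADD R7, 13: R7=61+13=74
after SUB R0, 2: R0=6-2=4
CMP R0, 0  (cmp 4,0)
JGT body: taken
after XOR R7, 15: R7=74^15=69
after XOR R7, 2: R7=69^2=71
after ADD R7, 13: R7=71+13=84
after SUB R0, 2: R0=4-2=2
CMP R0, 0  (cmp 2,0)
JGT body: taken
after XOR R7, 15: R7=84^15=91
after XOR R7, 2: R7=91^2=89
after ADD R7, 13: R7=89+13=102
after SUB R0, 2: R0=2-2=0
CMP R0, 0  (cmp 0,0)
JGT body: not taken
halt.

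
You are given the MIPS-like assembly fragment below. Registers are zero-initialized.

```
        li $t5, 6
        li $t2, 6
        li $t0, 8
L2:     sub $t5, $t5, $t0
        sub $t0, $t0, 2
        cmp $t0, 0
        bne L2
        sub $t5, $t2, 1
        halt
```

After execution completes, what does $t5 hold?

5

after li $t5, 6: $t5=6
after li $t2, 6: $t2=6
after li $t0, 8: $t0=8
after sub $t5, $t5, $t0: $t5=6-8=-2
after sub $t0, $t0, 2: $t0=8-2=6
cmp $t0, 0  (cmp 6,0)
bne L2: taken
after sub $t5, $t5, $t0: $t5=(-2)-6=-8
after sub $t0, $t0, 2: $t0=6-2=4
cmp $t0, 0  (cmp 4,0)
bne L2: taken
after sub $t5, $t5, $t0: $t5=(-8)-4=-12
after sub $t0, $t0, 2: $t0=4-2=2
cmp $t0, 0  (cmp 2,0)
bne L2: taken
after sub $t5, $t5, $t0: $t5=(-12)-2=-14
after sub $t0, $t0, 2: $t0=2-2=0
cmp $t0, 0  (cmp 0,0)
bne L2: not taken
after sub $t5, $t2, 1: $t5=6-1=5
halt.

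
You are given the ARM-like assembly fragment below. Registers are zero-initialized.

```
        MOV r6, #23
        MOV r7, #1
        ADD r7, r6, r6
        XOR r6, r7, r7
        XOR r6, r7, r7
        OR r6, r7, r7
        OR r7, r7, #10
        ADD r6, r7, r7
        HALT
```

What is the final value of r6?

92

MOV r6, #23 → r6=23
MOV r7, #1 → r7=1
ADD r7, r6, r6 → r7=23+23=46
XOR r6, r7, r7 → r6=46^46=0
XOR r6, r7, r7 → r6=46^46=0
OR r6, r7, r7 → r6=46|46=46
OR r7, r7, #10 → r7=46|10=46
ADD r6, r7, r7 → r6=46+46=92
halt.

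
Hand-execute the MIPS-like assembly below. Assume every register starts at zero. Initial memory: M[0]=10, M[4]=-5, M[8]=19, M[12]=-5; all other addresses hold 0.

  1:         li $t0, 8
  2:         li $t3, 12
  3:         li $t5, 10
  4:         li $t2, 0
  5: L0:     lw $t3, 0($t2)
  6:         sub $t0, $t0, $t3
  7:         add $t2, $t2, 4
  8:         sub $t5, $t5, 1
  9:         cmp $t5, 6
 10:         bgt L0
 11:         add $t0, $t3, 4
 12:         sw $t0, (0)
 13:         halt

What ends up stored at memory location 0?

-1

li $t0, 8 → $t0=8
li $t3, 12 → $t3=12
li $t5, 10 → $t5=10
li $t2, 0 → $t2=0
lw $t3, 0($t2) → $t3=M[0]=10
sub $t0, $t0, $t3 → $t0=8-10=-2
add $t2, $t2, 4 → $t2=0+4=4
sub $t5, $t5, 1 → $t5=10-1=9
cmp $t5, 6  (cmp 9,6)
bgt L0: taken
lw $t3, 0($t2) → $t3=M[4]=-5
sub $t0, $t0, $t3 → $t0=(-2)-(-5)=3
add $t2, $t2, 4 → $t2=4+4=8
sub $t5, $t5, 1 → $t5=9-1=8
cmp $t5, 6  (cmp 8,6)
bgt L0: taken
lw $t3, 0($t2) → $t3=M[8]=19
sub $t0, $t0, $t3 → $t0=3-19=-16
add $t2, $t2, 4 → $t2=8+4=12
sub $t5, $t5, 1 → $t5=8-1=7
cmp $t5, 6  (cmp 7,6)
bgt L0: taken
lw $t3, 0($t2) → $t3=M[12]=-5
sub $t0, $t0, $t3 → $t0=(-16)-(-5)=-11
add $t2, $t2, 4 → $t2=12+4=16
sub $t5, $t5, 1 → $t5=7-1=6
cmp $t5, 6  (cmp 6,6)
bgt L0: not taken
add $t0, $t3, 4 → $t0=(-5)+4=-1
sw $t0, (0) → M[0]=-1
halt.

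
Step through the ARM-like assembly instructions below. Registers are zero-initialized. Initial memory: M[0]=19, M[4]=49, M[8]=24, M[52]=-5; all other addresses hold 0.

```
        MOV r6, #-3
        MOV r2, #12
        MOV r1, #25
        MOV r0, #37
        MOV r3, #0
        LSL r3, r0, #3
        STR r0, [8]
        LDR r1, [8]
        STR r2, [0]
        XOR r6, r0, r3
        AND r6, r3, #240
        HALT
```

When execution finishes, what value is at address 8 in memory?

r6=-3
r2=12
r1=25
r0=37
r3=0
r3=37<<3=296
STR r0, [8] → M[8]=37
r1=M[8]=37
STR r2, [0] → M[0]=12
r6=37^296=269
r6=296&240=32
halt.

37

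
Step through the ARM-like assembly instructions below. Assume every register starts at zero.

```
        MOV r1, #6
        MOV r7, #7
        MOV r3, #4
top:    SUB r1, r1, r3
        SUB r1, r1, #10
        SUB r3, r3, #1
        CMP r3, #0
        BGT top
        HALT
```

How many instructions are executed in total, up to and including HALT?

r1=6
r7=7
r3=4
r1=6-4=2
r1=2-10=-8
r3=4-1=3
CMP r3, #0  (cmp 3,0)
BGT top: taken
r1=(-8)-3=-11
r1=(-11)-10=-21
r3=3-1=2
CMP r3, #0  (cmp 2,0)
BGT top: taken
r1=(-21)-2=-23
r1=(-23)-10=-33
r3=2-1=1
CMP r3, #0  (cmp 1,0)
BGT top: taken
r1=(-33)-1=-34
r1=(-34)-10=-44
r3=1-1=0
CMP r3, #0  (cmp 0,0)
BGT top: not taken
halt.
Total executed instructions: 24.

24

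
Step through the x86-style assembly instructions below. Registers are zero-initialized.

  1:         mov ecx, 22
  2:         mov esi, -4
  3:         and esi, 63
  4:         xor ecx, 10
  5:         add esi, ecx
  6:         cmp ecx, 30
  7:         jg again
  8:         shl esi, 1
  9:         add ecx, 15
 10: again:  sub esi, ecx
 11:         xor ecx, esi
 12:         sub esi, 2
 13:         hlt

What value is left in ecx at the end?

174

mov ecx, 22 → ecx=22
mov esi, -4 → esi=-4
and esi, 63 → esi=(-4)&63=60
xor ecx, 10 → ecx=22^10=28
add esi, ecx → esi=60+28=88
cmp ecx, 30  (cmp 28,30)
jg again: not taken
shl esi, 1 → esi=88<<1=176
add ecx, 15 → ecx=28+15=43
sub esi, ecx → esi=176-43=133
xor ecx, esi → ecx=43^133=174
sub esi, 2 → esi=133-2=131
halt.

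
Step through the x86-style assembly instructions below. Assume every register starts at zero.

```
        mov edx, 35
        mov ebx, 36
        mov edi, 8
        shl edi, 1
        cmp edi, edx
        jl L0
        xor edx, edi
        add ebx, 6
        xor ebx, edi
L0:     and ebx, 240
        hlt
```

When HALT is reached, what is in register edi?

edx=35
ebx=36
edi=8
edi=8<<1=16
cmp edi, edx  (cmp 16,35)
jl L0: taken
ebx=36&240=32
halt.

16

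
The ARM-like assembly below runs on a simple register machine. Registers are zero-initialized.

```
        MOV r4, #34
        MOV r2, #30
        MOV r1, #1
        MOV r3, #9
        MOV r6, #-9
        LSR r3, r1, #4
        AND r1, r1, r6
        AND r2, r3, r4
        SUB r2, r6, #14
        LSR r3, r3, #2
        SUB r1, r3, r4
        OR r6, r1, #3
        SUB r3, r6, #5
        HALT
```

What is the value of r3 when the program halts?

-38

after MOV r4, #34: r4=34
after MOV r2, #30: r2=30
after MOV r1, #1: r1=1
after MOV r3, #9: r3=9
after MOV r6, #-9: r6=-9
after LSR r3, r1, #4: r3=1>>4=0
after AND r1, r1, r6: r1=1&(-9)=1
after AND r2, r3, r4: r2=0&34=0
after SUB r2, r6, #14: r2=(-9)-14=-23
after LSR r3, r3, #2: r3=0>>2=0
after SUB r1, r3, r4: r1=0-34=-34
after OR r6, r1, #3: r6=(-34)|3=-33
after SUB r3, r6, #5: r3=(-33)-5=-38
halt.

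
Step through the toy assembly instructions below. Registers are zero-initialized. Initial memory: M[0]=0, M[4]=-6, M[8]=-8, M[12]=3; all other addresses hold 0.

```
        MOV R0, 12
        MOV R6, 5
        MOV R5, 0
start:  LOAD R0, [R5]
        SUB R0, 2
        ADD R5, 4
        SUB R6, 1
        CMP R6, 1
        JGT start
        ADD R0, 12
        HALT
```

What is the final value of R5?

MOV R0, 12 → R0=12
MOV R6, 5 → R6=5
MOV R5, 0 → R5=0
LOAD R0, [R5] → R0=M[0]=0
SUB R0, 2 → R0=0-2=-2
ADD R5, 4 → R5=0+4=4
SUB R6, 1 → R6=5-1=4
CMP R6, 1  (cmp 4,1)
JGT start: taken
LOAD R0, [R5] → R0=M[4]=-6
SUB R0, 2 → R0=(-6)-2=-8
ADD R5, 4 → R5=4+4=8
SUB R6, 1 → R6=4-1=3
CMP R6, 1  (cmp 3,1)
JGT start: taken
LOAD R0, [R5] → R0=M[8]=-8
SUB R0, 2 → R0=(-8)-2=-10
ADD R5, 4 → R5=8+4=12
SUB R6, 1 → R6=3-1=2
CMP R6, 1  (cmp 2,1)
JGT start: taken
LOAD R0, [R5] → R0=M[12]=3
SUB R0, 2 → R0=3-2=1
ADD R5, 4 → R5=12+4=16
SUB R6, 1 → R6=2-1=1
CMP R6, 1  (cmp 1,1)
JGT start: not taken
ADD R0, 12 → R0=1+12=13
halt.

16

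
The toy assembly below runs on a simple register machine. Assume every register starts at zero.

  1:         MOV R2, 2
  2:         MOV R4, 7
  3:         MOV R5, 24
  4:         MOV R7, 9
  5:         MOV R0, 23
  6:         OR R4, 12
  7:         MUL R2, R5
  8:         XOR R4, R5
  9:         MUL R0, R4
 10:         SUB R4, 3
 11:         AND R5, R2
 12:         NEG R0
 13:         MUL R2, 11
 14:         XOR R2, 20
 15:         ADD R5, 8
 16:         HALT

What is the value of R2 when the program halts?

after MOV R2, 2: R2=2
after MOV R4, 7: R4=7
after MOV R5, 24: R5=24
after MOV R7, 9: R7=9
after MOV R0, 23: R0=23
after OR R4, 12: R4=7|12=15
after MUL R2, R5: R2=2*24=48
after XOR R4, R5: R4=15^24=23
after MUL R0, R4: R0=23*23=529
after SUB R4, 3: R4=23-3=20
after AND R5, R2: R5=24&48=16
after NEG R0: R0=-(529)=-529
after MUL R2, 11: R2=48*11=528
after XOR R2, 20: R2=528^20=516
after ADD R5, 8: R5=16+8=24
halt.

516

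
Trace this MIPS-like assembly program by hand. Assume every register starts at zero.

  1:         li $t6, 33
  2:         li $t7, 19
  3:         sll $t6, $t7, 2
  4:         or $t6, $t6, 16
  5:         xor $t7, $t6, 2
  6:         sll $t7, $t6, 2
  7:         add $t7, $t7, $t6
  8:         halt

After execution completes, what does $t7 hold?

460

li $t6, 33 → $t6=33
li $t7, 19 → $t7=19
sll $t6, $t7, 2 → $t6=19<<2=76
or $t6, $t6, 16 → $t6=76|16=92
xor $t7, $t6, 2 → $t7=92^2=94
sll $t7, $t6, 2 → $t7=92<<2=368
add $t7, $t7, $t6 → $t7=368+92=460
halt.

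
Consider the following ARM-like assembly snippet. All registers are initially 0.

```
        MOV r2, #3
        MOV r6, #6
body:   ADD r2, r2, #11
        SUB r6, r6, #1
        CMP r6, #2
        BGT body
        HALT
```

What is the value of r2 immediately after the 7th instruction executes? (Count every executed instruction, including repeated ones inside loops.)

25

after MOV r2, #3: r2=3
after MOV r6, #6: r6=6
after ADD r2, r2, #11: r2=3+11=14
after SUB r6, r6, #1: r6=6-1=5
CMP r6, #2  (cmp 5,2)
BGT body: taken
after ADD r2, r2, #11: r2=14+11=25
After step 7: r2 = 25.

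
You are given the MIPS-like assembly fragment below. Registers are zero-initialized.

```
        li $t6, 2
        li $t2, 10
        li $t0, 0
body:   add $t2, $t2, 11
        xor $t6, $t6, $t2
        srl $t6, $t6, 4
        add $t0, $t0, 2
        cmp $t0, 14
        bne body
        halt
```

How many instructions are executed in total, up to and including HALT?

46

li $t6, 2 → $t6=2
li $t2, 10 → $t2=10
li $t0, 0 → $t0=0
add $t2, $t2, 11 → $t2=10+11=21
xor $t6, $t6, $t2 → $t6=2^21=23
srl $t6, $t6, 4 → $t6=23>>4=1
add $t0, $t0, 2 → $t0=0+2=2
cmp $t0, 14  (cmp 2,14)
bne body: taken
add $t2, $t2, 11 → $t2=21+11=32
xor $t6, $t6, $t2 → $t6=1^32=33
srl $t6, $t6, 4 → $t6=33>>4=2
add $t0, $t0, 2 → $t0=2+2=4
cmp $t0, 14  (cmp 4,14)
bne body: taken
add $t2, $t2, 11 → $t2=32+11=43
xor $t6, $t6, $t2 → $t6=2^43=41
srl $t6, $t6, 4 → $t6=41>>4=2
add $t0, $t0, 2 → $t0=4+2=6
cmp $t0, 14  (cmp 6,14)
bne body: taken
add $t2, $t2, 11 → $t2=43+11=54
xor $t6, $t6, $t2 → $t6=2^54=52
srl $t6, $t6, 4 → $t6=52>>4=3
add $t0, $t0, 2 → $t0=6+2=8
cmp $t0, 14  (cmp 8,14)
bne body: taken
add $t2, $t2, 11 → $t2=54+11=65
xor $t6, $t6, $t2 → $t6=3^65=66
srl $t6, $t6, 4 → $t6=66>>4=4
add $t0, $t0, 2 → $t0=8+2=10
cmp $t0, 14  (cmp 10,14)
bne body: taken
add $t2, $t2, 11 → $t2=65+11=76
xor $t6, $t6, $t2 → $t6=4^76=72
srl $t6, $t6, 4 → $t6=72>>4=4
add $t0, $t0, 2 → $t0=10+2=12
cmp $t0, 14  (cmp 12,14)
bne body: taken
add $t2, $t2, 11 → $t2=76+11=87
xor $t6, $t6, $t2 → $t6=4^87=83
srl $t6, $t6, 4 → $t6=83>>4=5
add $t0, $t0, 2 → $t0=12+2=14
cmp $t0, 14  (cmp 14,14)
bne body: not taken
halt.
Total executed instructions: 46.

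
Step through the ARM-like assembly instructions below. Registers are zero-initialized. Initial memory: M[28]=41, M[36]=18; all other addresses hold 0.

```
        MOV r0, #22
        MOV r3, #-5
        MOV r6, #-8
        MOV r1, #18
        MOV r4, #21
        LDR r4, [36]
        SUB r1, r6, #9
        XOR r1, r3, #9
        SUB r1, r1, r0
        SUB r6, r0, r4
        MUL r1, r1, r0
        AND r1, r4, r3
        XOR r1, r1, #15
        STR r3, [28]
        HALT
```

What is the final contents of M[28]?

-5

r0=22
r3=-5
r6=-8
r1=18
r4=21
r4=M[36]=18
r1=(-8)-9=-17
r1=(-5)^9=-14
r1=(-14)-22=-36
r6=22-18=4
r1=(-36)*22=-792
r1=18&(-5)=18
r1=18^15=29
STR r3, [28] → M[28]=-5
halt.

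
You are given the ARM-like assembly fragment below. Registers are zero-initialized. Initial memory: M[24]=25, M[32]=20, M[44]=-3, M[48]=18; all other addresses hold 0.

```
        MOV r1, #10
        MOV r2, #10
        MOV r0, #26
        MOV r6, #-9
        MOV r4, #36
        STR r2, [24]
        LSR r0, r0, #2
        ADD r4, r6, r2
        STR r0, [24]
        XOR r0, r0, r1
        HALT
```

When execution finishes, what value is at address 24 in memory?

6

r1=10
r2=10
r0=26
r6=-9
r4=36
STR r2, [24] → M[24]=10
r0=26>>2=6
r4=(-9)+10=1
STR r0, [24] → M[24]=6
r0=6^10=12
halt.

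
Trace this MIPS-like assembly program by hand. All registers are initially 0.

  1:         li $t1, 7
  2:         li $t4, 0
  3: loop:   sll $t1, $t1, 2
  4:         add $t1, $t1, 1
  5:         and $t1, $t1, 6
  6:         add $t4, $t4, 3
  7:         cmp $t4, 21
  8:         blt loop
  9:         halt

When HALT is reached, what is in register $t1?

li $t1, 7 → $t1=7
li $t4, 0 → $t4=0
sll $t1, $t1, 2 → $t1=7<<2=28
add $t1, $t1, 1 → $t1=28+1=29
and $t1, $t1, 6 → $t1=29&6=4
add $t4, $t4, 3 → $t4=0+3=3
cmp $t4, 21  (cmp 3,21)
blt loop: taken
sll $t1, $t1, 2 → $t1=4<<2=16
add $t1, $t1, 1 → $t1=16+1=17
and $t1, $t1, 6 → $t1=17&6=0
add $t4, $t4, 3 → $t4=3+3=6
cmp $t4, 21  (cmp 6,21)
blt loop: taken
sll $t1, $t1, 2 → $t1=0<<2=0
add $t1, $t1, 1 → $t1=0+1=1
and $t1, $t1, 6 → $t1=1&6=0
add $t4, $t4, 3 → $t4=6+3=9
cmp $t4, 21  (cmp 9,21)
blt loop: taken
sll $t1, $t1, 2 → $t1=0<<2=0
add $t1, $t1, 1 → $t1=0+1=1
and $t1, $t1, 6 → $t1=1&6=0
add $t4, $t4, 3 → $t4=9+3=12
cmp $t4, 21  (cmp 12,21)
blt loop: taken
sll $t1, $t1, 2 → $t1=0<<2=0
add $t1, $t1, 1 → $t1=0+1=1
and $t1, $t1, 6 → $t1=1&6=0
add $t4, $t4, 3 → $t4=12+3=15
cmp $t4, 21  (cmp 15,21)
blt loop: taken
sll $t1, $t1, 2 → $t1=0<<2=0
add $t1, $t1, 1 → $t1=0+1=1
and $t1, $t1, 6 → $t1=1&6=0
add $t4, $t4, 3 → $t4=15+3=18
cmp $t4, 21  (cmp 18,21)
blt loop: taken
sll $t1, $t1, 2 → $t1=0<<2=0
add $t1, $t1, 1 → $t1=0+1=1
and $t1, $t1, 6 → $t1=1&6=0
add $t4, $t4, 3 → $t4=18+3=21
cmp $t4, 21  (cmp 21,21)
blt loop: not taken
halt.

0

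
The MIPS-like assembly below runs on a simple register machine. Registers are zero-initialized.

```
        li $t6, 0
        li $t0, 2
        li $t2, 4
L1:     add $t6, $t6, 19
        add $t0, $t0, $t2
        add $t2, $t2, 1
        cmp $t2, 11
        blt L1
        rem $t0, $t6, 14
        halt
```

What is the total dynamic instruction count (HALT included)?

after li $t6, 0: $t6=0
after li $t0, 2: $t0=2
after li $t2, 4: $t2=4
after add $t6, $t6, 19: $t6=0+19=19
after add $t0, $t0, $t2: $t0=2+4=6
after add $t2, $t2, 1: $t2=4+1=5
cmp $t2, 11  (cmp 5,11)
blt L1: taken
after add $t6, $t6, 19: $t6=19+19=38
after add $t0, $t0, $t2: $t0=6+5=11
after add $t2, $t2, 1: $t2=5+1=6
cmp $t2, 11  (cmp 6,11)
blt L1: taken
after add $t6, $t6, 19: $t6=38+19=57
after add $t0, $t0, $t2: $t0=11+6=17
after add $t2, $t2, 1: $t2=6+1=7
cmp $t2, 11  (cmp 7,11)
blt L1: taken
after add $t6, $t6, 19: $t6=57+19=76
after add $t0, $t0, $t2: $t0=17+7=24
after add $t2, $t2, 1: $t2=7+1=8
cmp $t2, 11  (cmp 8,11)
blt L1: taken
after add $t6, $t6, 19: $t6=76+19=95
after add $t0, $t0, $t2: $t0=24+8=32
after add $t2, $t2, 1: $t2=8+1=9
cmp $t2, 11  (cmp 9,11)
blt L1: taken
after add $t6, $t6, 19: $t6=95+19=114
after add $t0, $t0, $t2: $t0=32+9=41
after add $t2, $t2, 1: $t2=9+1=10
cmp $t2, 11  (cmp 10,11)
blt L1: taken
after add $t6, $t6, 19: $t6=114+19=133
after add $t0, $t0, $t2: $t0=41+10=51
after add $t2, $t2, 1: $t2=10+1=11
cmp $t2, 11  (cmp 11,11)
blt L1: not taken
after rem $t0, $t6, 14: $t0=133%14=7
halt.
Total executed instructions: 40.

40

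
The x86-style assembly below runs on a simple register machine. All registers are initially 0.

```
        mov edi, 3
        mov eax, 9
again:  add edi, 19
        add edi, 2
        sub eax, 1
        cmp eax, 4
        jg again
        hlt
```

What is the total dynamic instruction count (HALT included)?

mov edi, 3 → edi=3
mov eax, 9 → eax=9
add edi, 19 → edi=3+19=22
add edi, 2 → edi=22+2=24
sub eax, 1 → eax=9-1=8
cmp eax, 4  (cmp 8,4)
jg again: taken
add edi, 19 → edi=24+19=43
add edi, 2 → edi=43+2=45
sub eax, 1 → eax=8-1=7
cmp eax, 4  (cmp 7,4)
jg again: taken
add edi, 19 → edi=45+19=64
add edi, 2 → edi=64+2=66
sub eax, 1 → eax=7-1=6
cmp eax, 4  (cmp 6,4)
jg again: taken
add edi, 19 → edi=66+19=85
add edi, 2 → edi=85+2=87
sub eax, 1 → eax=6-1=5
cmp eax, 4  (cmp 5,4)
jg again: taken
add edi, 19 → edi=87+19=106
add edi, 2 → edi=106+2=108
sub eax, 1 → eax=5-1=4
cmp eax, 4  (cmp 4,4)
jg again: not taken
halt.
Total executed instructions: 28.

28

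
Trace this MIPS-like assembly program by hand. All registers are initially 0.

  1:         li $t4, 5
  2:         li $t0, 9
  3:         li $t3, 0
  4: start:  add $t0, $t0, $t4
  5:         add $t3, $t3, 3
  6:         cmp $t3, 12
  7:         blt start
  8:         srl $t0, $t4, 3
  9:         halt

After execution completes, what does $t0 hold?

0

li $t4, 5 → $t4=5
li $t0, 9 → $t0=9
li $t3, 0 → $t3=0
add $t0, $t0, $t4 → $t0=9+5=14
add $t3, $t3, 3 → $t3=0+3=3
cmp $t3, 12  (cmp 3,12)
blt start: taken
add $t0, $t0, $t4 → $t0=14+5=19
add $t3, $t3, 3 → $t3=3+3=6
cmp $t3, 12  (cmp 6,12)
blt start: taken
add $t0, $t0, $t4 → $t0=19+5=24
add $t3, $t3, 3 → $t3=6+3=9
cmp $t3, 12  (cmp 9,12)
blt start: taken
add $t0, $t0, $t4 → $t0=24+5=29
add $t3, $t3, 3 → $t3=9+3=12
cmp $t3, 12  (cmp 12,12)
blt start: not taken
srl $t0, $t4, 3 → $t0=5>>3=0
halt.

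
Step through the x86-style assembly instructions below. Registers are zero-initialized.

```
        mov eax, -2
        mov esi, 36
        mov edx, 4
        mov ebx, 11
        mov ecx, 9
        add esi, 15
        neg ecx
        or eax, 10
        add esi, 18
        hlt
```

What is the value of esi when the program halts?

69

eax=-2
esi=36
edx=4
ebx=11
ecx=9
esi=36+15=51
ecx=-(9)=-9
eax=(-2)|10=-2
esi=51+18=69
halt.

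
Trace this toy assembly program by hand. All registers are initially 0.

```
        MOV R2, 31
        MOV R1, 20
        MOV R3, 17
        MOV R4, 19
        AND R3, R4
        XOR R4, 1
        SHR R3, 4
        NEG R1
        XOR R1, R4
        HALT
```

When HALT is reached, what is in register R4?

18

R2=31
R1=20
R3=17
R4=19
R3=17&19=17
R4=19^1=18
R3=17>>4=1
R1=-(20)=-20
R1=(-20)^18=-2
halt.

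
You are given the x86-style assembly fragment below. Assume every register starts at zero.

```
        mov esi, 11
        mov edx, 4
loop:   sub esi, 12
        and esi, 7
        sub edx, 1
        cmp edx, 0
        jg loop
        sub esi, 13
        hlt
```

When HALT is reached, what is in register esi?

esi=11
edx=4
esi=11-12=-1
esi=(-1)&7=7
edx=4-1=3
cmp edx, 0  (cmp 3,0)
jg loop: taken
esi=7-12=-5
esi=(-5)&7=3
edx=3-1=2
cmp edx, 0  (cmp 2,0)
jg loop: taken
esi=3-12=-9
esi=(-9)&7=7
edx=2-1=1
cmp edx, 0  (cmp 1,0)
jg loop: taken
esi=7-12=-5
esi=(-5)&7=3
edx=1-1=0
cmp edx, 0  (cmp 0,0)
jg loop: not taken
esi=3-13=-10
halt.

-10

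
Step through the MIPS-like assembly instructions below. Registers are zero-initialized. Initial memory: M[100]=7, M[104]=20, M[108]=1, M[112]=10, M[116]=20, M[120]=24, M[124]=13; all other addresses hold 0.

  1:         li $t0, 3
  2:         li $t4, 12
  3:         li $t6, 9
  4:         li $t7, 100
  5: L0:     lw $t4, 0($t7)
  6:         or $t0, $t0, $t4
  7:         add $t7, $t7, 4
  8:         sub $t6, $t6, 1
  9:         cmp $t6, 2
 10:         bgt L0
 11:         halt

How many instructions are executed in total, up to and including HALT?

$t0=3
$t4=12
$t6=9
$t7=100
$t4=M[100]=7
$t0=3|7=7
$t7=100+4=104
$t6=9-1=8
cmp $t6, 2  (cmp 8,2)
bgt L0: taken
$t4=M[104]=20
$t0=7|20=23
$t7=104+4=108
$t6=8-1=7
cmp $t6, 2  (cmp 7,2)
bgt L0: taken
$t4=M[108]=1
$t0=23|1=23
$t7=108+4=112
$t6=7-1=6
cmp $t6, 2  (cmp 6,2)
bgt L0: taken
$t4=M[112]=10
$t0=23|10=31
$t7=112+4=116
$t6=6-1=5
cmp $t6, 2  (cmp 5,2)
bgt L0: taken
$t4=M[116]=20
$t0=31|20=31
$t7=116+4=120
$t6=5-1=4
cmp $t6, 2  (cmp 4,2)
bgt L0: taken
$t4=M[120]=24
$t0=31|24=31
$t7=120+4=124
$t6=4-1=3
cmp $t6, 2  (cmp 3,2)
bgt L0: taken
$t4=M[124]=13
$t0=31|13=31
$t7=124+4=128
$t6=3-1=2
cmp $t6, 2  (cmp 2,2)
bgt L0: not taken
halt.
Total executed instructions: 47.

47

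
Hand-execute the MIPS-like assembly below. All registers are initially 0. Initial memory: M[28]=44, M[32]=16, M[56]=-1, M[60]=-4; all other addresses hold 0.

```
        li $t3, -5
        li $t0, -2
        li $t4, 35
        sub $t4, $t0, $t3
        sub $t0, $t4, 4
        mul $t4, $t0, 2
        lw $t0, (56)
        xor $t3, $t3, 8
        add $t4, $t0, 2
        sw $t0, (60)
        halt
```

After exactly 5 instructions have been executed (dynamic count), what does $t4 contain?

3

$t3=-5
$t0=-2
$t4=35
$t4=(-2)-(-5)=3
$t0=3-4=-1
After step 5: $t4 = 3.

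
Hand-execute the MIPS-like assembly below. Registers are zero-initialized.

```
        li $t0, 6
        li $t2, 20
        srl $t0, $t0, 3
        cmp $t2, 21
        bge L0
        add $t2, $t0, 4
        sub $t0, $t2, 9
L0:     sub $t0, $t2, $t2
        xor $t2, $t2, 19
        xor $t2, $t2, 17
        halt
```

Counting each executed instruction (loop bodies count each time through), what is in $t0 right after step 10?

0

$t0=6
$t2=20
$t0=6>>3=0
cmp $t2, 21  (cmp 20,21)
bge L0: not taken
$t2=0+4=4
$t0=4-9=-5
$t0=4-4=0
$t2=4^19=23
$t2=23^17=6
After step 10: $t0 = 0.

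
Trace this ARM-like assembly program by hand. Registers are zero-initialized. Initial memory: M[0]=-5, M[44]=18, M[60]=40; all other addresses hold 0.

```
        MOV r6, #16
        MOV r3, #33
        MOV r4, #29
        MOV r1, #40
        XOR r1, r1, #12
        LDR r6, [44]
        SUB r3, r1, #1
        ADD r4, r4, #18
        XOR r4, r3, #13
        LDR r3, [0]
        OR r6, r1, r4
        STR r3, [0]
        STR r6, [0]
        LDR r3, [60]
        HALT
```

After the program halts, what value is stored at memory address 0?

46

MOV r6, #16 → r6=16
MOV r3, #33 → r3=33
MOV r4, #29 → r4=29
MOV r1, #40 → r1=40
XOR r1, r1, #12 → r1=40^12=36
LDR r6, [44] → r6=M[44]=18
SUB r3, r1, #1 → r3=36-1=35
ADD r4, r4, #18 → r4=29+18=47
XOR r4, r3, #13 → r4=35^13=46
LDR r3, [0] → r3=M[0]=-5
OR r6, r1, r4 → r6=36|46=46
STR r3, [0] → M[0]=-5
STR r6, [0] → M[0]=46
LDR r3, [60] → r3=M[60]=40
halt.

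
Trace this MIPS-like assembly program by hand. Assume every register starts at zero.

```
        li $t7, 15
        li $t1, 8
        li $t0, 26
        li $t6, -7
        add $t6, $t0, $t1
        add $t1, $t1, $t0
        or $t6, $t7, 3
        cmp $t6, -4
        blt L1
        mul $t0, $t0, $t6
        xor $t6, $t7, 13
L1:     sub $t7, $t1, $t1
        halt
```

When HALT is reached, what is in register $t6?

2

li $t7, 15 → $t7=15
li $t1, 8 → $t1=8
li $t0, 26 → $t0=26
li $t6, -7 → $t6=-7
add $t6, $t0, $t1 → $t6=26+8=34
add $t1, $t1, $t0 → $t1=8+26=34
or $t6, $t7, 3 → $t6=15|3=15
cmp $t6, -4  (cmp 15,-4)
blt L1: not taken
mul $t0, $t0, $t6 → $t0=26*15=390
xor $t6, $t7, 13 → $t6=15^13=2
sub $t7, $t1, $t1 → $t7=34-34=0
halt.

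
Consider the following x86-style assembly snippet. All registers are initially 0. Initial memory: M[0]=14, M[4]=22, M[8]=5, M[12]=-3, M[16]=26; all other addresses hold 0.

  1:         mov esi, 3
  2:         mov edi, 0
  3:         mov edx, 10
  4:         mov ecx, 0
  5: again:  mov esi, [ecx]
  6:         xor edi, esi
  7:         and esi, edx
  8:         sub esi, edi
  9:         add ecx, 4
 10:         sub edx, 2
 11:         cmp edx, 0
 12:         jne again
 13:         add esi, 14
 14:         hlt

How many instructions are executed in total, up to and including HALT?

46

after mov esi, 3: esi=3
after mov edi, 0: edi=0
after mov edx, 10: edx=10
after mov ecx, 0: ecx=0
after mov esi, [ecx]: esi=M[0]=14
after xor edi, esi: edi=0^14=14
after and esi, edx: esi=14&10=10
after sub esi, edi: esi=10-14=-4
after add ecx, 4: ecx=0+4=4
after sub edx, 2: edx=10-2=8
cmp edx, 0  (cmp 8,0)
jne again: taken
after mov esi, [ecx]: esi=M[4]=22
after xor edi, esi: edi=14^22=24
after and esi, edx: esi=22&8=0
after sub esi, edi: esi=0-24=-24
after add ecx, 4: ecx=4+4=8
after sub edx, 2: edx=8-2=6
cmp edx, 0  (cmp 6,0)
jne again: taken
after mov esi, [ecx]: esi=M[8]=5
after xor edi, esi: edi=24^5=29
after and esi, edx: esi=5&6=4
after sub esi, edi: esi=4-29=-25
after add ecx, 4: ecx=8+4=12
after sub edx, 2: edx=6-2=4
cmp edx, 0  (cmp 4,0)
jne again: taken
after mov esi, [ecx]: esi=M[12]=-3
after xor edi, esi: edi=29^(-3)=-32
after and esi, edx: esi=(-3)&4=4
after sub esi, edi: esi=4-(-32)=36
after add ecx, 4: ecx=12+4=16
after sub edx, 2: edx=4-2=2
cmp edx, 0  (cmp 2,0)
jne again: taken
after mov esi, [ecx]: esi=M[16]=26
after xor edi, esi: edi=(-32)^26=-6
after and esi, edx: esi=26&2=2
after sub esi, edi: esi=2-(-6)=8
after add ecx, 4: ecx=16+4=20
after sub edx, 2: edx=2-2=0
cmp edx, 0  (cmp 0,0)
jne again: not taken
after add esi, 14: esi=8+14=22
halt.
Total executed instructions: 46.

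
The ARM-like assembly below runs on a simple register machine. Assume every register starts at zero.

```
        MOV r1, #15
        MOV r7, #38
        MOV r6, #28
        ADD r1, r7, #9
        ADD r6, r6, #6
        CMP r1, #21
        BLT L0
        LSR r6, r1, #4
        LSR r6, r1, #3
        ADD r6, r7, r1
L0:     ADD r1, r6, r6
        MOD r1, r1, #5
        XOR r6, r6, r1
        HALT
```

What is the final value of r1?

MOV r1, #15 → r1=15
MOV r7, #38 → r7=38
MOV r6, #28 → r6=28
ADD r1, r7, #9 → r1=38+9=47
ADD r6, r6, #6 → r6=28+6=34
CMP r1, #21  (cmp 47,21)
BLT L0: not taken
LSR r6, r1, #4 → r6=47>>4=2
LSR r6, r1, #3 → r6=47>>3=5
ADD r6, r7, r1 → r6=38+47=85
ADD r1, r6, r6 → r1=85+85=170
MOD r1, r1, #5 → r1=170%5=0
XOR r6, r6, r1 → r6=85^0=85
halt.

0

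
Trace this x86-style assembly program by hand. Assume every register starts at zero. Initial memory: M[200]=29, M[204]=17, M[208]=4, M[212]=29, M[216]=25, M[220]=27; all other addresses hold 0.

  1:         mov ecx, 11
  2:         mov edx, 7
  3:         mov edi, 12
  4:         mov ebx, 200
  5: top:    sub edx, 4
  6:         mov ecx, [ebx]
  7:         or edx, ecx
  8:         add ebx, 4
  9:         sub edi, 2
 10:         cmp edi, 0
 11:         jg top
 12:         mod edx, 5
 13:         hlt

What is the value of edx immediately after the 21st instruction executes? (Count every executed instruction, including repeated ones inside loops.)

after mov ecx, 11: ecx=11
after mov edx, 7: edx=7
after mov edi, 12: edi=12
after mov ebx, 200: ebx=200
after sub edx, 4: edx=7-4=3
after mov ecx, [ebx]: ecx=M[200]=29
after or edx, ecx: edx=3|29=31
after add ebx, 4: ebx=200+4=204
after sub edi, 2: edi=12-2=10
cmp edi, 0  (cmp 10,0)
jg top: taken
after sub edx, 4: edx=31-4=27
after mov ecx, [ebx]: ecx=M[204]=17
after or edx, ecx: edx=27|17=27
after add ebx, 4: ebx=204+4=208
after sub edi, 2: edi=10-2=8
cmp edi, 0  (cmp 8,0)
jg top: taken
after sub edx, 4: edx=27-4=23
after mov ecx, [ebx]: ecx=M[208]=4
after or edx, ecx: edx=23|4=23
After step 21: edx = 23.

23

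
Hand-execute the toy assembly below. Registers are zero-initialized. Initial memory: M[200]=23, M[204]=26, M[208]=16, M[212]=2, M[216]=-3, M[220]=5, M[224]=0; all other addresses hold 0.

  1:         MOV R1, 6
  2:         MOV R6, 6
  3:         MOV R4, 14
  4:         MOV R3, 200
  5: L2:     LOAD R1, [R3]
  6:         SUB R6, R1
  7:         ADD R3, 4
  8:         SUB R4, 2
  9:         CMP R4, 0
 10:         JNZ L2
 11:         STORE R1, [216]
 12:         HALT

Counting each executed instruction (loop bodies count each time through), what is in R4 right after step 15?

10

after MOV R1, 6: R1=6
after MOV R6, 6: R6=6
after MOV R4, 14: R4=14
after MOV R3, 200: R3=200
after LOAD R1, [R3]: R1=M[200]=23
after SUB R6, R1: R6=6-23=-17
after ADD R3, 4: R3=200+4=204
after SUB R4, 2: R4=14-2=12
CMP R4, 0  (cmp 12,0)
JNZ L2: taken
after LOAD R1, [R3]: R1=M[204]=26
after SUB R6, R1: R6=(-17)-26=-43
after ADD R3, 4: R3=204+4=208
after SUB R4, 2: R4=12-2=10
CMP R4, 0  (cmp 10,0)
After step 15: R4 = 10.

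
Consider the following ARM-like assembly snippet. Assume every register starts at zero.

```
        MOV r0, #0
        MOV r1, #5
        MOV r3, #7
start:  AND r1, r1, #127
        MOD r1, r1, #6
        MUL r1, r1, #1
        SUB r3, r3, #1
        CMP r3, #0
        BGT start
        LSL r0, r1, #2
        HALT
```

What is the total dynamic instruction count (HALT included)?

after MOV r0, #0: r0=0
after MOV r1, #5: r1=5
after MOV r3, #7: r3=7
after AND r1, r1, #127: r1=5&127=5
after MOD r1, r1, #6: r1=5%6=5
after MUL r1, r1, #1: r1=5*1=5
after SUB r3, r3, #1: r3=7-1=6
CMP r3, #0  (cmp 6,0)
BGT start: taken
after AND r1, r1, #127: r1=5&127=5
after MOD r1, r1, #6: r1=5%6=5
after MUL r1, r1, #1: r1=5*1=5
after SUB r3, r3, #1: r3=6-1=5
CMP r3, #0  (cmp 5,0)
BGT start: taken
after AND r1, r1, #127: r1=5&127=5
after MOD r1, r1, #6: r1=5%6=5
after MUL r1, r1, #1: r1=5*1=5
after SUB r3, r3, #1: r3=5-1=4
CMP r3, #0  (cmp 4,0)
BGT start: taken
after AND r1, r1, #127: r1=5&127=5
after MOD r1, r1, #6: r1=5%6=5
after MUL r1, r1, #1: r1=5*1=5
after SUB r3, r3, #1: r3=4-1=3
CMP r3, #0  (cmp 3,0)
BGT start: taken
after AND r1, r1, #127: r1=5&127=5
after MOD r1, r1, #6: r1=5%6=5
after MUL r1, r1, #1: r1=5*1=5
after SUB r3, r3, #1: r3=3-1=2
CMP r3, #0  (cmp 2,0)
BGT start: taken
after AND r1, r1, #127: r1=5&127=5
after MOD r1, r1, #6: r1=5%6=5
after MUL r1, r1, #1: r1=5*1=5
after SUB r3, r3, #1: r3=2-1=1
CMP r3, #0  (cmp 1,0)
BGT start: taken
after AND r1, r1, #127: r1=5&127=5
after MOD r1, r1, #6: r1=5%6=5
after MUL r1, r1, #1: r1=5*1=5
after SUB r3, r3, #1: r3=1-1=0
CMP r3, #0  (cmp 0,0)
BGT start: not taken
after LSL r0, r1, #2: r0=5<<2=20
halt.
Total executed instructions: 47.

47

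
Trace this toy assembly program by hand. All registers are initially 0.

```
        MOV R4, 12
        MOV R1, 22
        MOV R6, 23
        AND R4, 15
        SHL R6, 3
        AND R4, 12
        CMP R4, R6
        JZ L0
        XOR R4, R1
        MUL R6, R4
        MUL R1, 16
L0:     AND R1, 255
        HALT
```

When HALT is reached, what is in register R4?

26

MOV R4, 12 → R4=12
MOV R1, 22 → R1=22
MOV R6, 23 → R6=23
AND R4, 15 → R4=12&15=12
SHL R6, 3 → R6=23<<3=184
AND R4, 12 → R4=12&12=12
CMP R4, R6  (cmp 12,184)
JZ L0: not taken
XOR R4, R1 → R4=12^22=26
MUL R6, R4 → R6=184*26=4784
MUL R1, 16 → R1=22*16=352
AND R1, 255 → R1=352&255=96
halt.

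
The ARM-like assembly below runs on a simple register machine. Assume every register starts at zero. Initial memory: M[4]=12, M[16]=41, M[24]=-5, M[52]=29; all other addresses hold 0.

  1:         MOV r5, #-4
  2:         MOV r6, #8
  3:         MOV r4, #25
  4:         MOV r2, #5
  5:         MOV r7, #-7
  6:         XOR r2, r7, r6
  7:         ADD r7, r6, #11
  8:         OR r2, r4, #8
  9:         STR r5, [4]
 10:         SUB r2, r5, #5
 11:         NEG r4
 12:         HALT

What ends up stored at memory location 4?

after MOV r5, #-4: r5=-4
after MOV r6, #8: r6=8
after MOV r4, #25: r4=25
after MOV r2, #5: r2=5
after MOV r7, #-7: r7=-7
after XOR r2, r7, r6: r2=(-7)^8=-15
after ADD r7, r6, #11: r7=8+11=19
after OR r2, r4, #8: r2=25|8=25
STR r5, [4] → M[4]=-4
after SUB r2, r5, #5: r2=(-4)-5=-9
after NEG r4: r4=-(25)=-25
halt.

-4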